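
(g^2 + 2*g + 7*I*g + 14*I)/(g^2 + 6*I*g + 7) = (g + 2)/(g - I)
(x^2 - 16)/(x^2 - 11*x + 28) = (x + 4)/(x - 7)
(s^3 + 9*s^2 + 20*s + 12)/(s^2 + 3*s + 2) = s + 6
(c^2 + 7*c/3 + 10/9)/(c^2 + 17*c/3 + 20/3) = (c + 2/3)/(c + 4)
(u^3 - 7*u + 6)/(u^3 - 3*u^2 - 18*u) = (u^2 - 3*u + 2)/(u*(u - 6))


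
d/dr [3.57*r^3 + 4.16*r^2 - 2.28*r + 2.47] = 10.71*r^2 + 8.32*r - 2.28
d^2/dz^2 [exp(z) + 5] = exp(z)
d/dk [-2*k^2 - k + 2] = -4*k - 1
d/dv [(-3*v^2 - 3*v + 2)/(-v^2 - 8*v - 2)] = (21*v^2 + 16*v + 22)/(v^4 + 16*v^3 + 68*v^2 + 32*v + 4)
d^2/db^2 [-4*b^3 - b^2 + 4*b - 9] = -24*b - 2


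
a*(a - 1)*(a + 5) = a^3 + 4*a^2 - 5*a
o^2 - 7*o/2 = o*(o - 7/2)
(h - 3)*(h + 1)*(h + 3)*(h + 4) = h^4 + 5*h^3 - 5*h^2 - 45*h - 36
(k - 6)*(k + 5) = k^2 - k - 30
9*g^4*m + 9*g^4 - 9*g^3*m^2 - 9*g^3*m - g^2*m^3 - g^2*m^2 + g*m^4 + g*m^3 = (-3*g + m)*(-g + m)*(3*g + m)*(g*m + g)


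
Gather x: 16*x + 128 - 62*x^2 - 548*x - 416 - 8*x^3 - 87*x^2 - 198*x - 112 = -8*x^3 - 149*x^2 - 730*x - 400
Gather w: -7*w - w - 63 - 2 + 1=-8*w - 64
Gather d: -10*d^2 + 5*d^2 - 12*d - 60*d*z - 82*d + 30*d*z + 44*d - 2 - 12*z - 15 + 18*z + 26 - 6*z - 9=-5*d^2 + d*(-30*z - 50)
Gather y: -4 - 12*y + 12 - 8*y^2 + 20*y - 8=-8*y^2 + 8*y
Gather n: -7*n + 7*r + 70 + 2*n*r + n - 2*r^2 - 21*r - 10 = n*(2*r - 6) - 2*r^2 - 14*r + 60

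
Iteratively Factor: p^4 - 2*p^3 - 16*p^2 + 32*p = (p + 4)*(p^3 - 6*p^2 + 8*p) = p*(p + 4)*(p^2 - 6*p + 8) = p*(p - 2)*(p + 4)*(p - 4)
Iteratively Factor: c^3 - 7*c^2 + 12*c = (c - 4)*(c^2 - 3*c) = c*(c - 4)*(c - 3)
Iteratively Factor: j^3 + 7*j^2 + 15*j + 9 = (j + 3)*(j^2 + 4*j + 3) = (j + 3)^2*(j + 1)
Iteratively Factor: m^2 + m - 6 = (m + 3)*(m - 2)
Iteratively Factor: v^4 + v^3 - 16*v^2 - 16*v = (v + 1)*(v^3 - 16*v) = (v + 1)*(v + 4)*(v^2 - 4*v) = v*(v + 1)*(v + 4)*(v - 4)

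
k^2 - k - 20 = (k - 5)*(k + 4)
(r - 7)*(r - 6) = r^2 - 13*r + 42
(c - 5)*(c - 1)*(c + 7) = c^3 + c^2 - 37*c + 35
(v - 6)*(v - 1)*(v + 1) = v^3 - 6*v^2 - v + 6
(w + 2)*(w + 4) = w^2 + 6*w + 8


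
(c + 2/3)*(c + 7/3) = c^2 + 3*c + 14/9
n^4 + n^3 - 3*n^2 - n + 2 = (n - 1)^2*(n + 1)*(n + 2)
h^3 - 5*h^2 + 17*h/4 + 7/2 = (h - 7/2)*(h - 2)*(h + 1/2)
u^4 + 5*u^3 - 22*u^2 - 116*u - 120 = (u - 5)*(u + 2)^2*(u + 6)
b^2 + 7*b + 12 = (b + 3)*(b + 4)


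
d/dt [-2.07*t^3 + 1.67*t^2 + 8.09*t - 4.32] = -6.21*t^2 + 3.34*t + 8.09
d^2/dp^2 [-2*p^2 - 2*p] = -4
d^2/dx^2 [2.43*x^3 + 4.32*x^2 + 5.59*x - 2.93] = 14.58*x + 8.64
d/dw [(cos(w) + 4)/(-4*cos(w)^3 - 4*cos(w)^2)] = (2*sin(w)^2 - 13*cos(w) - 10)*sin(w)/(4*(cos(w) + 1)^2*cos(w)^3)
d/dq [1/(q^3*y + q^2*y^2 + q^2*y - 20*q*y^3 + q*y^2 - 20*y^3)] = (-3*q^2 - 2*q*y - 2*q + 20*y^2 - y)/(y*(q^3 + q^2*y + q^2 - 20*q*y^2 + q*y - 20*y^2)^2)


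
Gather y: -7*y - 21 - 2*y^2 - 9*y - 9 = -2*y^2 - 16*y - 30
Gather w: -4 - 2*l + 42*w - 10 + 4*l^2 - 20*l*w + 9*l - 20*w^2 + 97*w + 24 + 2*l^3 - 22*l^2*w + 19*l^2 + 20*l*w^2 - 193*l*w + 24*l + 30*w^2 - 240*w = 2*l^3 + 23*l^2 + 31*l + w^2*(20*l + 10) + w*(-22*l^2 - 213*l - 101) + 10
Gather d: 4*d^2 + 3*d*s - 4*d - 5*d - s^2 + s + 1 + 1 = 4*d^2 + d*(3*s - 9) - s^2 + s + 2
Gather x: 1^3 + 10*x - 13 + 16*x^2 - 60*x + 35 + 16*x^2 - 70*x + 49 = 32*x^2 - 120*x + 72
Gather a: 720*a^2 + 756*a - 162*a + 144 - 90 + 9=720*a^2 + 594*a + 63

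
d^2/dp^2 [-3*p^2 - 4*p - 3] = -6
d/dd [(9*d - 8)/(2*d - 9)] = -65/(2*d - 9)^2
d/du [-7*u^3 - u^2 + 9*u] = -21*u^2 - 2*u + 9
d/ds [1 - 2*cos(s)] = 2*sin(s)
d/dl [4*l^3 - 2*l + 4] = 12*l^2 - 2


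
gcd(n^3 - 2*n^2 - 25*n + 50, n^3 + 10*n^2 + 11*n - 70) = n^2 + 3*n - 10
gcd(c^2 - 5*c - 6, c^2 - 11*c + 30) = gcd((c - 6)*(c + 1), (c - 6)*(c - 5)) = c - 6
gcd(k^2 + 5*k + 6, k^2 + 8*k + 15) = k + 3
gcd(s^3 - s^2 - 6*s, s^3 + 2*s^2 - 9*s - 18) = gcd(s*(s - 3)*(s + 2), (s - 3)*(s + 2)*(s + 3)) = s^2 - s - 6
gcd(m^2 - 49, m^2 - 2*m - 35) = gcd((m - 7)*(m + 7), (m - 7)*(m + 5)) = m - 7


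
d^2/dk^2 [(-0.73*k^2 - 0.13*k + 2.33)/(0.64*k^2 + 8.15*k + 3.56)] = (7.508864*k^3 + 15.7056*k^2 + 74.696832*k + 287.95169)/(0.262144*k^6 + 10.01472*k^5 + 131.905728*k^4 + 652.757135*k^3 + 733.725612*k^2 + 309.86952*k + 45.118016)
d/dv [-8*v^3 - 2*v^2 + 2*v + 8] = -24*v^2 - 4*v + 2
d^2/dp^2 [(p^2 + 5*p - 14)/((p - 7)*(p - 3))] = 10*(3*p^3 - 21*p^2 + 21*p + 77)/(p^6 - 30*p^5 + 363*p^4 - 2260*p^3 + 7623*p^2 - 13230*p + 9261)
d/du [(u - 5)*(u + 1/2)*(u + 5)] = 3*u^2 + u - 25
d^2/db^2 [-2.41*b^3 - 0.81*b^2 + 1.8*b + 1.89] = -14.46*b - 1.62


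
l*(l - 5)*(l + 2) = l^3 - 3*l^2 - 10*l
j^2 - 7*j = j*(j - 7)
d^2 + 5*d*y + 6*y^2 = (d + 2*y)*(d + 3*y)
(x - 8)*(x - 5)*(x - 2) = x^3 - 15*x^2 + 66*x - 80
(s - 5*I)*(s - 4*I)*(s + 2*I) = s^3 - 7*I*s^2 - 2*s - 40*I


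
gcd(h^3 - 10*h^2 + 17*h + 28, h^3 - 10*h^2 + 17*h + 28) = h^3 - 10*h^2 + 17*h + 28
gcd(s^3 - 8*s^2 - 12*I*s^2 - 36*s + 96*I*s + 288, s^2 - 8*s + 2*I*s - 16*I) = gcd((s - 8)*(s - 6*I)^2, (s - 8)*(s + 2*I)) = s - 8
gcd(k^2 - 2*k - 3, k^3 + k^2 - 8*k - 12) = k - 3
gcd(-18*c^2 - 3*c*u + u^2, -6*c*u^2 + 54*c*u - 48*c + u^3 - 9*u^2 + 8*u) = -6*c + u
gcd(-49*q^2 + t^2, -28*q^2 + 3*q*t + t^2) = 7*q + t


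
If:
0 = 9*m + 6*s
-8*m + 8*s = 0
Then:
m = 0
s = 0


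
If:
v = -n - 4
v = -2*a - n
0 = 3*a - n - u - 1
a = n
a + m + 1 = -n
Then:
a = 2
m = -5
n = 2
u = 3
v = -6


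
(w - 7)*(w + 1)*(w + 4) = w^3 - 2*w^2 - 31*w - 28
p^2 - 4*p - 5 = (p - 5)*(p + 1)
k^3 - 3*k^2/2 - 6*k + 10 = (k - 2)^2*(k + 5/2)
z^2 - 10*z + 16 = (z - 8)*(z - 2)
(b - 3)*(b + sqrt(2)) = b^2 - 3*b + sqrt(2)*b - 3*sqrt(2)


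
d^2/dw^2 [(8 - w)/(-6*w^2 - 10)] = 3*(12*w^2*(w - 8) + (8 - 3*w)*(3*w^2 + 5))/(3*w^2 + 5)^3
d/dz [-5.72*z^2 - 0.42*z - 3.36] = -11.44*z - 0.42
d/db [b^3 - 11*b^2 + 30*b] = 3*b^2 - 22*b + 30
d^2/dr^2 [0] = 0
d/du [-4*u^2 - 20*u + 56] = -8*u - 20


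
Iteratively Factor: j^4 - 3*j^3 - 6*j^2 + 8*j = (j + 2)*(j^3 - 5*j^2 + 4*j) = (j - 4)*(j + 2)*(j^2 - j) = j*(j - 4)*(j + 2)*(j - 1)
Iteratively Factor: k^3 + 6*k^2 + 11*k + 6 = (k + 3)*(k^2 + 3*k + 2) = (k + 1)*(k + 3)*(k + 2)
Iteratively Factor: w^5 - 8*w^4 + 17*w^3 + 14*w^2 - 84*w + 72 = (w - 3)*(w^4 - 5*w^3 + 2*w^2 + 20*w - 24) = (w - 3)*(w - 2)*(w^3 - 3*w^2 - 4*w + 12) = (w - 3)^2*(w - 2)*(w^2 - 4) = (w - 3)^2*(w - 2)*(w + 2)*(w - 2)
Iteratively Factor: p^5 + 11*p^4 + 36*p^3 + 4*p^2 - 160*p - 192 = (p + 2)*(p^4 + 9*p^3 + 18*p^2 - 32*p - 96) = (p + 2)*(p + 3)*(p^3 + 6*p^2 - 32) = (p - 2)*(p + 2)*(p + 3)*(p^2 + 8*p + 16) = (p - 2)*(p + 2)*(p + 3)*(p + 4)*(p + 4)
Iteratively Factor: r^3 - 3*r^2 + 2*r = (r - 2)*(r^2 - r) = r*(r - 2)*(r - 1)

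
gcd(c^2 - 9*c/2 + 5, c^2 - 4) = c - 2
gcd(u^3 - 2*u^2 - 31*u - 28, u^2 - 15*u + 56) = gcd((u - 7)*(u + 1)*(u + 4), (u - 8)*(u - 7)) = u - 7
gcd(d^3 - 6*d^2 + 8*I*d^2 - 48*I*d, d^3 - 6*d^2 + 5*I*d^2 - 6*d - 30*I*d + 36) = d - 6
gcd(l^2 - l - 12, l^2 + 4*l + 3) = l + 3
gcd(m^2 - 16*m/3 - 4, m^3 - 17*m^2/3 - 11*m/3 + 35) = 1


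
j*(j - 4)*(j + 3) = j^3 - j^2 - 12*j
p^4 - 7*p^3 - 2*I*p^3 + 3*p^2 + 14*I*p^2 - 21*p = p*(p - 7)*(p - 3*I)*(p + I)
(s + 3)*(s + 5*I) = s^2 + 3*s + 5*I*s + 15*I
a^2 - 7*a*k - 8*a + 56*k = (a - 8)*(a - 7*k)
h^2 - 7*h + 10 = (h - 5)*(h - 2)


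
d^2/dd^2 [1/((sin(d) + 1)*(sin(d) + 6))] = (-4*sin(d)^3 - 17*sin(d)^2 - 2*sin(d) + 86)/((sin(d) + 1)^2*(sin(d) + 6)^3)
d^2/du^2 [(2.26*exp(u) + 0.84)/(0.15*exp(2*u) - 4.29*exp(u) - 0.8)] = (0.05085*exp(4*u) + 1.52991*exp(3*u) + 0.0055799999999806*exp(2*u) + 8.106324*exp(u) - 1.43648)*exp(u)/(0.003375*exp(6*u) - 0.289575*exp(5*u) + 8.227845*exp(4*u) - 75.864789*exp(3*u) - 43.88184*exp(2*u) - 8.2368*exp(u) - 0.512)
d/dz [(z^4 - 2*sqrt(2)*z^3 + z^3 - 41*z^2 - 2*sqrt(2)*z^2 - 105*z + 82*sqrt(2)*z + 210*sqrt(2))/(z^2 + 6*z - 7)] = (2*z^5 - 2*sqrt(2)*z^4 + 19*z^4 - 24*sqrt(2)*z^3 - 16*z^3 - 162*z^2 - 52*sqrt(2)*z^2 - 392*sqrt(2)*z + 574*z - 1834*sqrt(2) + 735)/(z^4 + 12*z^3 + 22*z^2 - 84*z + 49)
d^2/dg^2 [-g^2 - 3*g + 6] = -2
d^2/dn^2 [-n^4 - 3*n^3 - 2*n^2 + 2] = -12*n^2 - 18*n - 4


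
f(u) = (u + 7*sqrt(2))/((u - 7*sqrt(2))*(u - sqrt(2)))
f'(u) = 1/((u - 7*sqrt(2))*(u - sqrt(2))) - (u + 7*sqrt(2))/((u - 7*sqrt(2))*(u - sqrt(2))^2) - (u + 7*sqrt(2))/((u - 7*sqrt(2))^2*(u - sqrt(2))) = (-u^2 - 14*sqrt(2)*u + 126)/(u^4 - 16*sqrt(2)*u^3 + 156*u^2 - 224*sqrt(2)*u + 196)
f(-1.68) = 0.23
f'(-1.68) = 0.12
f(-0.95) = 0.35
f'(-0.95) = 0.22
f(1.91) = -2.98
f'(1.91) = 5.39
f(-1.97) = 0.20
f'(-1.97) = 0.10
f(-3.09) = 0.12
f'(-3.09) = 0.05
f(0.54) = 1.28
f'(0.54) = 1.72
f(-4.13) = 0.07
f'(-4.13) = 0.03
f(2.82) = -1.28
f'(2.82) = 0.63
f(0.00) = 0.71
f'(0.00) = 0.64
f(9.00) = -2.77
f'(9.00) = -2.86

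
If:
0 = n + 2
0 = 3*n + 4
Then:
No Solution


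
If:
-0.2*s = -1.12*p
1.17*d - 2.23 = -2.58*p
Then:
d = 1.90598290598291 - 0.393772893772894*s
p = 0.178571428571429*s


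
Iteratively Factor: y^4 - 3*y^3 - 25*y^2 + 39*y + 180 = (y - 4)*(y^3 + y^2 - 21*y - 45) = (y - 4)*(y + 3)*(y^2 - 2*y - 15) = (y - 5)*(y - 4)*(y + 3)*(y + 3)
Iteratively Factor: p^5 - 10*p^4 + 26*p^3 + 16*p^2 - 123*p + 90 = (p - 5)*(p^4 - 5*p^3 + p^2 + 21*p - 18) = (p - 5)*(p - 3)*(p^3 - 2*p^2 - 5*p + 6) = (p - 5)*(p - 3)^2*(p^2 + p - 2) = (p - 5)*(p - 3)^2*(p - 1)*(p + 2)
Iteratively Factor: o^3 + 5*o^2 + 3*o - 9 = (o + 3)*(o^2 + 2*o - 3) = (o - 1)*(o + 3)*(o + 3)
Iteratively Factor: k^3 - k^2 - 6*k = (k + 2)*(k^2 - 3*k) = (k - 3)*(k + 2)*(k)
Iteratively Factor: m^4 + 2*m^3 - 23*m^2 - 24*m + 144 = (m - 3)*(m^3 + 5*m^2 - 8*m - 48) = (m - 3)*(m + 4)*(m^2 + m - 12) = (m - 3)^2*(m + 4)*(m + 4)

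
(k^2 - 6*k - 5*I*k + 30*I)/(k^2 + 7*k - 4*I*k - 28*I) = (k^2 - k*(6 + 5*I) + 30*I)/(k^2 + k*(7 - 4*I) - 28*I)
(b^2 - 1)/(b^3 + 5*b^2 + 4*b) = (b - 1)/(b*(b + 4))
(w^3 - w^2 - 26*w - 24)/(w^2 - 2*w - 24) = w + 1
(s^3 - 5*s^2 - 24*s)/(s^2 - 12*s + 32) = s*(s + 3)/(s - 4)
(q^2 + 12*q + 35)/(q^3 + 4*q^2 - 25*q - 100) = (q + 7)/(q^2 - q - 20)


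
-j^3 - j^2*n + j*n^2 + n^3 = (-j + n)*(j + n)^2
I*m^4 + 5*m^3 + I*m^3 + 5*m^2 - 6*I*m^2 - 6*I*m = m*(m - 3*I)*(m - 2*I)*(I*m + I)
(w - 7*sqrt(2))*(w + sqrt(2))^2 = w^3 - 5*sqrt(2)*w^2 - 26*w - 14*sqrt(2)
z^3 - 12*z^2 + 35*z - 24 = (z - 8)*(z - 3)*(z - 1)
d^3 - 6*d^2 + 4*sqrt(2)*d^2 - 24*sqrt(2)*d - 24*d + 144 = (d - 6)*(d - 2*sqrt(2))*(d + 6*sqrt(2))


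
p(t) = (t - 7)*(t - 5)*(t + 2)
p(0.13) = 71.26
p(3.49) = 29.10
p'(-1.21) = 39.59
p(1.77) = 63.69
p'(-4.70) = 171.27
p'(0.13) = 8.45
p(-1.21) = 40.28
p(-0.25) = 66.61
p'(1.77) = -15.00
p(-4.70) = -306.42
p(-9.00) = -1568.00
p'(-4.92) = 182.02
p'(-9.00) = 434.00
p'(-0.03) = 11.60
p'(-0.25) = 16.19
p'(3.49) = -22.26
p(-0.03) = 69.66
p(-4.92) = -345.28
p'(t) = (t - 7)*(t - 5) + (t - 7)*(t + 2) + (t - 5)*(t + 2)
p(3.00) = 40.00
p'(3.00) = -22.00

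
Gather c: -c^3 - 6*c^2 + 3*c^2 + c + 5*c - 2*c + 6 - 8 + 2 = -c^3 - 3*c^2 + 4*c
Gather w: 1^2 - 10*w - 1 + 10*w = 0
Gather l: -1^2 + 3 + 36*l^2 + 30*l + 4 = 36*l^2 + 30*l + 6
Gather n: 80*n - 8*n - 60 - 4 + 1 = 72*n - 63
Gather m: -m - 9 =-m - 9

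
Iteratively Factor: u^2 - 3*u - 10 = (u + 2)*(u - 5)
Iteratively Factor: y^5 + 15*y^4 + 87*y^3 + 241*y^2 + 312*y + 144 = (y + 4)*(y^4 + 11*y^3 + 43*y^2 + 69*y + 36) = (y + 3)*(y + 4)*(y^3 + 8*y^2 + 19*y + 12) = (y + 3)^2*(y + 4)*(y^2 + 5*y + 4) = (y + 3)^2*(y + 4)^2*(y + 1)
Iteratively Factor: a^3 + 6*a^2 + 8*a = (a + 4)*(a^2 + 2*a) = (a + 2)*(a + 4)*(a)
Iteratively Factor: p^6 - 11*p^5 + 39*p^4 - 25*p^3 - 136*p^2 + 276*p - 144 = (p - 4)*(p^5 - 7*p^4 + 11*p^3 + 19*p^2 - 60*p + 36) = (p - 4)*(p - 3)*(p^4 - 4*p^3 - p^2 + 16*p - 12) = (p - 4)*(p - 3)*(p + 2)*(p^3 - 6*p^2 + 11*p - 6) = (p - 4)*(p - 3)^2*(p + 2)*(p^2 - 3*p + 2) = (p - 4)*(p - 3)^2*(p - 2)*(p + 2)*(p - 1)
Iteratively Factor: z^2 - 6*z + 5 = (z - 1)*(z - 5)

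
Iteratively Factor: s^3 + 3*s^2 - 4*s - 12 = (s + 3)*(s^2 - 4) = (s - 2)*(s + 3)*(s + 2)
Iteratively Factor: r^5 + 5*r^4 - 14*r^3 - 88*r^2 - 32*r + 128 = (r - 4)*(r^4 + 9*r^3 + 22*r^2 - 32) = (r - 4)*(r + 4)*(r^3 + 5*r^2 + 2*r - 8) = (r - 4)*(r - 1)*(r + 4)*(r^2 + 6*r + 8) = (r - 4)*(r - 1)*(r + 4)^2*(r + 2)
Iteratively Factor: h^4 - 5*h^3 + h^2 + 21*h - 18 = (h - 3)*(h^3 - 2*h^2 - 5*h + 6) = (h - 3)*(h - 1)*(h^2 - h - 6) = (h - 3)^2*(h - 1)*(h + 2)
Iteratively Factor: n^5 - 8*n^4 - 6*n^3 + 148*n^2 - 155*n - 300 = (n + 4)*(n^4 - 12*n^3 + 42*n^2 - 20*n - 75) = (n + 1)*(n + 4)*(n^3 - 13*n^2 + 55*n - 75) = (n - 5)*(n + 1)*(n + 4)*(n^2 - 8*n + 15) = (n - 5)^2*(n + 1)*(n + 4)*(n - 3)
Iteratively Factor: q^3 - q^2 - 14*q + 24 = (q - 2)*(q^2 + q - 12) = (q - 3)*(q - 2)*(q + 4)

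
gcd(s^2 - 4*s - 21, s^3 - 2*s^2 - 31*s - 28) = s - 7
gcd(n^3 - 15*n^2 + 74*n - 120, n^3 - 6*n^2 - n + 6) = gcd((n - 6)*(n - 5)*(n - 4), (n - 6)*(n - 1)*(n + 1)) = n - 6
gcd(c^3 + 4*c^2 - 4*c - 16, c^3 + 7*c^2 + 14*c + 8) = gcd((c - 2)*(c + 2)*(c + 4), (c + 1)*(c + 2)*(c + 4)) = c^2 + 6*c + 8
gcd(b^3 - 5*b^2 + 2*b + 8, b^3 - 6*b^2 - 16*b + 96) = b - 4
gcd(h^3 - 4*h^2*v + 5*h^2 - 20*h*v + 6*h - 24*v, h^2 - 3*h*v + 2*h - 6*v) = h + 2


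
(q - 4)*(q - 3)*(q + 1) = q^3 - 6*q^2 + 5*q + 12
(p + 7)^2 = p^2 + 14*p + 49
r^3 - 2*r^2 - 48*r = r*(r - 8)*(r + 6)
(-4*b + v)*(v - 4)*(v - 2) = -4*b*v^2 + 24*b*v - 32*b + v^3 - 6*v^2 + 8*v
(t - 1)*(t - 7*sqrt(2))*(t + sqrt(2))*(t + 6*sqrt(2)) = t^4 - t^3 - 86*t^2 - 84*sqrt(2)*t + 86*t + 84*sqrt(2)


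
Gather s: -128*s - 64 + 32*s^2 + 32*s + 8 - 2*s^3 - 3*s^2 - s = -2*s^3 + 29*s^2 - 97*s - 56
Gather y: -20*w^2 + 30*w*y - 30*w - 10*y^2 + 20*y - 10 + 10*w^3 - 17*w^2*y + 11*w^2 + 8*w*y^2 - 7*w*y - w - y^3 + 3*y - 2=10*w^3 - 9*w^2 - 31*w - y^3 + y^2*(8*w - 10) + y*(-17*w^2 + 23*w + 23) - 12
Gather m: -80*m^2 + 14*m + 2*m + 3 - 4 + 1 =-80*m^2 + 16*m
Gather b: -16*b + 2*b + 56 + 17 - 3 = 70 - 14*b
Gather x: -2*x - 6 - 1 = -2*x - 7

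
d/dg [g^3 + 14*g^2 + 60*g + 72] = 3*g^2 + 28*g + 60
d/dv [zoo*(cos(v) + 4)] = zoo*sin(v)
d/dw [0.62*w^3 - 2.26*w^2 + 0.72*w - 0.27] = 1.86*w^2 - 4.52*w + 0.72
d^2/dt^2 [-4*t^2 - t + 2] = -8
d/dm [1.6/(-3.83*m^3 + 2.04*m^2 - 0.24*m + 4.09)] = (18.384*m^2 - 6.528*m + 0.384)/(3.83*m^3 - 2.04*m^2 + 0.24*m - 4.09)^2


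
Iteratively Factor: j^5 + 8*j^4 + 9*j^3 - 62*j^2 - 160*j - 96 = (j + 4)*(j^4 + 4*j^3 - 7*j^2 - 34*j - 24) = (j - 3)*(j + 4)*(j^3 + 7*j^2 + 14*j + 8) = (j - 3)*(j + 4)^2*(j^2 + 3*j + 2) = (j - 3)*(j + 2)*(j + 4)^2*(j + 1)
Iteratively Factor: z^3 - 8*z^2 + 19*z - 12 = (z - 3)*(z^2 - 5*z + 4) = (z - 3)*(z - 1)*(z - 4)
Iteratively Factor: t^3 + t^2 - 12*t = (t - 3)*(t^2 + 4*t) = (t - 3)*(t + 4)*(t)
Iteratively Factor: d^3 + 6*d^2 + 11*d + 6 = (d + 3)*(d^2 + 3*d + 2) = (d + 2)*(d + 3)*(d + 1)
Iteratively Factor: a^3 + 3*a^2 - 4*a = (a)*(a^2 + 3*a - 4) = a*(a + 4)*(a - 1)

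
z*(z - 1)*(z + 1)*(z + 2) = z^4 + 2*z^3 - z^2 - 2*z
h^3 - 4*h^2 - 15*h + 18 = (h - 6)*(h - 1)*(h + 3)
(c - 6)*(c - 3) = c^2 - 9*c + 18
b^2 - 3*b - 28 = (b - 7)*(b + 4)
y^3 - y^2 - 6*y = y*(y - 3)*(y + 2)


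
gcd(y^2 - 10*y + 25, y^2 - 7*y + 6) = 1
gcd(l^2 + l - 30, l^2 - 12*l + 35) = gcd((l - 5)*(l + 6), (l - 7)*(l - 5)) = l - 5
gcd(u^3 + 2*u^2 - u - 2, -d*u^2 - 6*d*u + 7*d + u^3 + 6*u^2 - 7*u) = u - 1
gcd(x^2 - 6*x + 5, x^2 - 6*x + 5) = x^2 - 6*x + 5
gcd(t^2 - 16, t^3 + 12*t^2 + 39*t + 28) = t + 4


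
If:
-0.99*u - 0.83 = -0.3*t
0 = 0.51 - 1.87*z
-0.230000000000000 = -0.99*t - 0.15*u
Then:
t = 0.34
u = -0.73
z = 0.27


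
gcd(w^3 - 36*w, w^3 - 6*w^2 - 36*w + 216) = w^2 - 36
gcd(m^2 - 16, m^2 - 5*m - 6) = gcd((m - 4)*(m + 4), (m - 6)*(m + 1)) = 1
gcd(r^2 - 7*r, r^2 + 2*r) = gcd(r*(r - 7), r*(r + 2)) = r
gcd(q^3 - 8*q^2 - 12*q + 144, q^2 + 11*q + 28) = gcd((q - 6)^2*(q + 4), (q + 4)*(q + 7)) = q + 4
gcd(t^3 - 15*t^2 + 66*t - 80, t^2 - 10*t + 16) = t^2 - 10*t + 16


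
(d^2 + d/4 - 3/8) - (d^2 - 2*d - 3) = 9*d/4 + 21/8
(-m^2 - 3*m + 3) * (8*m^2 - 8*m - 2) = -8*m^4 - 16*m^3 + 50*m^2 - 18*m - 6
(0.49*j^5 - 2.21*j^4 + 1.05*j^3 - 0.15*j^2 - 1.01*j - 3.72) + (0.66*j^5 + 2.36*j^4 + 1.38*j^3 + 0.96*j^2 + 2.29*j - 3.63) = 1.15*j^5 + 0.15*j^4 + 2.43*j^3 + 0.81*j^2 + 1.28*j - 7.35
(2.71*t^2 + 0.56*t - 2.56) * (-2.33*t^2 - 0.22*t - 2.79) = -6.3143*t^4 - 1.901*t^3 - 1.7193*t^2 - 0.9992*t + 7.1424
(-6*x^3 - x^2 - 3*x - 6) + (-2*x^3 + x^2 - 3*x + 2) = -8*x^3 - 6*x - 4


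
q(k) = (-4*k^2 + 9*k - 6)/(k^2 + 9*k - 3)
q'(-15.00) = -1.41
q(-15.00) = -11.97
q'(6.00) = -0.18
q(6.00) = -1.10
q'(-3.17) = -1.17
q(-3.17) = 3.48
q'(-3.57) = -1.35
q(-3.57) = 3.98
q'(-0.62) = -0.19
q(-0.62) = 1.60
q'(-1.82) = -0.73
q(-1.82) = 2.22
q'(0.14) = 10.53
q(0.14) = 2.80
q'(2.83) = -0.25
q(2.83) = -0.41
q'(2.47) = -0.25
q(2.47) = -0.32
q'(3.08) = -0.25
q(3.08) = -0.47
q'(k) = (9 - 8*k)/(k^2 + 9*k - 3) + (-2*k - 9)*(-4*k^2 + 9*k - 6)/(k^2 + 9*k - 3)^2 = 9*(-5*k^2 + 4*k + 3)/(k^4 + 18*k^3 + 75*k^2 - 54*k + 9)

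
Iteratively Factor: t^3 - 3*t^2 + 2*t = (t - 2)*(t^2 - t) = (t - 2)*(t - 1)*(t)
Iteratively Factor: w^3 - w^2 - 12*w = (w - 4)*(w^2 + 3*w) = (w - 4)*(w + 3)*(w)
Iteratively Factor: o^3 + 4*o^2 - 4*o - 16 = (o + 2)*(o^2 + 2*o - 8) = (o - 2)*(o + 2)*(o + 4)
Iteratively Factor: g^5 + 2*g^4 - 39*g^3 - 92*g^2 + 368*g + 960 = (g + 3)*(g^4 - g^3 - 36*g^2 + 16*g + 320) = (g - 4)*(g + 3)*(g^3 + 3*g^2 - 24*g - 80) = (g - 4)*(g + 3)*(g + 4)*(g^2 - g - 20) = (g - 5)*(g - 4)*(g + 3)*(g + 4)*(g + 4)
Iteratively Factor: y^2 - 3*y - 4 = (y - 4)*(y + 1)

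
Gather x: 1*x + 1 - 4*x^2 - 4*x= -4*x^2 - 3*x + 1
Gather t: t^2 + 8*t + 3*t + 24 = t^2 + 11*t + 24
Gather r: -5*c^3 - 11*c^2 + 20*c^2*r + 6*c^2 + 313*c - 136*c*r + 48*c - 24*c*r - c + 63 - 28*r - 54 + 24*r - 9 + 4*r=-5*c^3 - 5*c^2 + 360*c + r*(20*c^2 - 160*c)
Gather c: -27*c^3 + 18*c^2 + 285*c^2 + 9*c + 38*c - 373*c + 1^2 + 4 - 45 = -27*c^3 + 303*c^2 - 326*c - 40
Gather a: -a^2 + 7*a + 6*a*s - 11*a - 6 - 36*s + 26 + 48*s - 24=-a^2 + a*(6*s - 4) + 12*s - 4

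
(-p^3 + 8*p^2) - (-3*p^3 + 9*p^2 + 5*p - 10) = 2*p^3 - p^2 - 5*p + 10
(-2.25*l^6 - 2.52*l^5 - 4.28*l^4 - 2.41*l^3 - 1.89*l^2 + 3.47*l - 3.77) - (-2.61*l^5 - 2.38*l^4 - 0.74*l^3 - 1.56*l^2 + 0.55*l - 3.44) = -2.25*l^6 + 0.0899999999999999*l^5 - 1.9*l^4 - 1.67*l^3 - 0.33*l^2 + 2.92*l - 0.33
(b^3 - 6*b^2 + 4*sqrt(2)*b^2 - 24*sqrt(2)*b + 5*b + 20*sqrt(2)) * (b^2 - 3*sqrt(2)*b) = b^5 - 6*b^4 + sqrt(2)*b^4 - 19*b^3 - 6*sqrt(2)*b^3 + 5*sqrt(2)*b^2 + 144*b^2 - 120*b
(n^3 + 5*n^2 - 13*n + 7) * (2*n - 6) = 2*n^4 + 4*n^3 - 56*n^2 + 92*n - 42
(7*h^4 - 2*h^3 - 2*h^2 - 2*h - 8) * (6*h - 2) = 42*h^5 - 26*h^4 - 8*h^3 - 8*h^2 - 44*h + 16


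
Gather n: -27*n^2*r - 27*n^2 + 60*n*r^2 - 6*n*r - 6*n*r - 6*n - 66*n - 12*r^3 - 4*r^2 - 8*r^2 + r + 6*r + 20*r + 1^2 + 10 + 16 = n^2*(-27*r - 27) + n*(60*r^2 - 12*r - 72) - 12*r^3 - 12*r^2 + 27*r + 27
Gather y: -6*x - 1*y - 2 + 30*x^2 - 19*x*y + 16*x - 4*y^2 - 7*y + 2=30*x^2 + 10*x - 4*y^2 + y*(-19*x - 8)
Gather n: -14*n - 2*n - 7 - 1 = -16*n - 8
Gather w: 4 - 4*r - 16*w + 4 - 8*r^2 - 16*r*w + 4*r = -8*r^2 + w*(-16*r - 16) + 8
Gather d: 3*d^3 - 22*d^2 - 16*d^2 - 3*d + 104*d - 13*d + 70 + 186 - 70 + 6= 3*d^3 - 38*d^2 + 88*d + 192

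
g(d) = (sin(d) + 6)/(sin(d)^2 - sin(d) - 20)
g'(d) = (-2*sin(d)*cos(d) + cos(d))*(sin(d) + 6)/(sin(d)^2 - sin(d) - 20)^2 + cos(d)/(sin(d)^2 - sin(d) - 20)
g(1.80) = -0.35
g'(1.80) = 0.02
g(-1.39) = -0.28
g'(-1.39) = -0.00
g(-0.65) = -0.28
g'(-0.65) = -0.02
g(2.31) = -0.33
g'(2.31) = 0.04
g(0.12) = -0.30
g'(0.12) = -0.04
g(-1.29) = -0.28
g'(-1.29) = -0.00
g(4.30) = -0.28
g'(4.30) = 0.00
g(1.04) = -0.34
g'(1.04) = -0.03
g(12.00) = -0.28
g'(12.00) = -0.02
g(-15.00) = -0.28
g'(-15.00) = 0.01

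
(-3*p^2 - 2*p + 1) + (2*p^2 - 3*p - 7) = -p^2 - 5*p - 6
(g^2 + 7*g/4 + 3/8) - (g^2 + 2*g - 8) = 67/8 - g/4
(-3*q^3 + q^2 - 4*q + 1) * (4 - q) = 3*q^4 - 13*q^3 + 8*q^2 - 17*q + 4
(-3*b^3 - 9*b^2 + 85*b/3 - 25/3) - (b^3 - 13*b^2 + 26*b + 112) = -4*b^3 + 4*b^2 + 7*b/3 - 361/3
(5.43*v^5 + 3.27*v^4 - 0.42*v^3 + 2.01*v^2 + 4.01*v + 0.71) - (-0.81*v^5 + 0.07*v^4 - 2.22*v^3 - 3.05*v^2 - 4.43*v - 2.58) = 6.24*v^5 + 3.2*v^4 + 1.8*v^3 + 5.06*v^2 + 8.44*v + 3.29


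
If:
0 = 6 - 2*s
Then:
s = 3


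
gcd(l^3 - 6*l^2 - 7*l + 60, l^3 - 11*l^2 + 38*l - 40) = l^2 - 9*l + 20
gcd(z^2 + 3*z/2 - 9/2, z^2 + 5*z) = 1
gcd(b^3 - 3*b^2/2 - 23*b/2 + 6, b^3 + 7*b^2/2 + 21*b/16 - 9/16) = b + 3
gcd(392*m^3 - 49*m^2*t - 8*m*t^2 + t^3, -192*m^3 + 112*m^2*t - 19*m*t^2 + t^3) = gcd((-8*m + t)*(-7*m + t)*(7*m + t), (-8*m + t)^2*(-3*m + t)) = -8*m + t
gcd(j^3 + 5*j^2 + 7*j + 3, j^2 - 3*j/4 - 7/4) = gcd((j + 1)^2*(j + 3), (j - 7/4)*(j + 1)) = j + 1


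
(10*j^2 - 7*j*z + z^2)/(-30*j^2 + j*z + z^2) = (-2*j + z)/(6*j + z)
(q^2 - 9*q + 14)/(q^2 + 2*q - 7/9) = 9*(q^2 - 9*q + 14)/(9*q^2 + 18*q - 7)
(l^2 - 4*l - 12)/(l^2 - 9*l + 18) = (l + 2)/(l - 3)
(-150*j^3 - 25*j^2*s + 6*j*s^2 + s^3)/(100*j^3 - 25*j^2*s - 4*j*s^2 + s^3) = (6*j + s)/(-4*j + s)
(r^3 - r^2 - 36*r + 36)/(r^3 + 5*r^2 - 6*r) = (r - 6)/r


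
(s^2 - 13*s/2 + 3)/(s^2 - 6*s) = (s - 1/2)/s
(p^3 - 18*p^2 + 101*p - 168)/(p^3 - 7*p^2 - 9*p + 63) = (p - 8)/(p + 3)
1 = 1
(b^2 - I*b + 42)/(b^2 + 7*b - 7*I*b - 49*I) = (b + 6*I)/(b + 7)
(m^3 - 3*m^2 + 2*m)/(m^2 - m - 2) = m*(m - 1)/(m + 1)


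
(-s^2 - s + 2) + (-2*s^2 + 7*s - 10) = -3*s^2 + 6*s - 8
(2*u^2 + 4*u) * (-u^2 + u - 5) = -2*u^4 - 2*u^3 - 6*u^2 - 20*u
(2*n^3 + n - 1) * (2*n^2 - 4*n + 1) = 4*n^5 - 8*n^4 + 4*n^3 - 6*n^2 + 5*n - 1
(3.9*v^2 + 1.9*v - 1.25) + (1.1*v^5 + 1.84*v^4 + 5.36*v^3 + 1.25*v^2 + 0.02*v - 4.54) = 1.1*v^5 + 1.84*v^4 + 5.36*v^3 + 5.15*v^2 + 1.92*v - 5.79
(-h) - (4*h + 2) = -5*h - 2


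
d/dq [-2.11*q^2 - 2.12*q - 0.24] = -4.22*q - 2.12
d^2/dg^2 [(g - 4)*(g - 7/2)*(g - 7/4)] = 6*g - 37/2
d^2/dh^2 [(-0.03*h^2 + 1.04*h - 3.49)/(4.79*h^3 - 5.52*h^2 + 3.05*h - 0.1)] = (-1.376646*h^6 + 143.171184*h^5 - 1123.25979*h^4 + 1508.233604*h^3 - 937.895826*h^2 + 339.0711*h - 60.44469)/(109.902239*h^9 - 379.954296*h^8 + 647.798163*h^7 - 658.946478*h^6 + 428.345565*h^5 - 171.95622*h^4 + 38.617925*h^3 - 2.95635*h^2 + 0.0915*h - 0.001)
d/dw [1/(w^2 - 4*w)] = 2*(2 - w)/(w^2*(w - 4)^2)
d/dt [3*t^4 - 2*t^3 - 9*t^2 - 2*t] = 12*t^3 - 6*t^2 - 18*t - 2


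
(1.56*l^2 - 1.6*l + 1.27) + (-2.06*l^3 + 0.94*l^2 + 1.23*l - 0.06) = -2.06*l^3 + 2.5*l^2 - 0.37*l + 1.21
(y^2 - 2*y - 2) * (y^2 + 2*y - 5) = y^4 - 11*y^2 + 6*y + 10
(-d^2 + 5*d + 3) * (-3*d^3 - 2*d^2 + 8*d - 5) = 3*d^5 - 13*d^4 - 27*d^3 + 39*d^2 - d - 15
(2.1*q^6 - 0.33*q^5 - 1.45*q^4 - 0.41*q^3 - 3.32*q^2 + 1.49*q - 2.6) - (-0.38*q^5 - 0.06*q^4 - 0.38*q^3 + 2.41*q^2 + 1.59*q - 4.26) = 2.1*q^6 + 0.05*q^5 - 1.39*q^4 - 0.03*q^3 - 5.73*q^2 - 0.1*q + 1.66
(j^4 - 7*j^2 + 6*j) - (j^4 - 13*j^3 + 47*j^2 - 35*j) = 13*j^3 - 54*j^2 + 41*j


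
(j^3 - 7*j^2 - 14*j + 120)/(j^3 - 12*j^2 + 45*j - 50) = (j^2 - 2*j - 24)/(j^2 - 7*j + 10)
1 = 1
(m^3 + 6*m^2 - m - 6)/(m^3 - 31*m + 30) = (m + 1)/(m - 5)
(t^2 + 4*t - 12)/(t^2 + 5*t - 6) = (t - 2)/(t - 1)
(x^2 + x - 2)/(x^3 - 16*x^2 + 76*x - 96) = (x^2 + x - 2)/(x^3 - 16*x^2 + 76*x - 96)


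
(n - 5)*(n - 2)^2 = n^3 - 9*n^2 + 24*n - 20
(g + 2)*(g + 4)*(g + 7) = g^3 + 13*g^2 + 50*g + 56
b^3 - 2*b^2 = b^2*(b - 2)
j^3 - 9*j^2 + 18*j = j*(j - 6)*(j - 3)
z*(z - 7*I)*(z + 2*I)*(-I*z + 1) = -I*z^4 - 4*z^3 - 19*I*z^2 + 14*z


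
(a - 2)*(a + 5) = a^2 + 3*a - 10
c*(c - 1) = c^2 - c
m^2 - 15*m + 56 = (m - 8)*(m - 7)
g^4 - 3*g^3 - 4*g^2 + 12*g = g*(g - 3)*(g - 2)*(g + 2)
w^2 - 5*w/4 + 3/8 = (w - 3/4)*(w - 1/2)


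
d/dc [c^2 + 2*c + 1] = 2*c + 2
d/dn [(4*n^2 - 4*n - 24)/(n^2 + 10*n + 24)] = 4*(11*n^2 + 60*n + 36)/(n^4 + 20*n^3 + 148*n^2 + 480*n + 576)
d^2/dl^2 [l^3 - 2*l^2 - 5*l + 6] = 6*l - 4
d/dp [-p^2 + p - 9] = 1 - 2*p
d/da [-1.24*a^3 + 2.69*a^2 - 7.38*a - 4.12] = -3.72*a^2 + 5.38*a - 7.38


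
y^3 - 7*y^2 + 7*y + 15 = (y - 5)*(y - 3)*(y + 1)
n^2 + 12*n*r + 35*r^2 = (n + 5*r)*(n + 7*r)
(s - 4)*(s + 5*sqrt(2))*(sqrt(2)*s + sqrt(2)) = sqrt(2)*s^3 - 3*sqrt(2)*s^2 + 10*s^2 - 30*s - 4*sqrt(2)*s - 40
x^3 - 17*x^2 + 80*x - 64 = (x - 8)^2*(x - 1)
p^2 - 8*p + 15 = (p - 5)*(p - 3)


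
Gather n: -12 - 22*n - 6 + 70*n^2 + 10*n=70*n^2 - 12*n - 18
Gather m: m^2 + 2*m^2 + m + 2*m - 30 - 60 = 3*m^2 + 3*m - 90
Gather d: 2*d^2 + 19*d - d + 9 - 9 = 2*d^2 + 18*d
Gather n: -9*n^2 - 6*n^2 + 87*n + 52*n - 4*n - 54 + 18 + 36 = -15*n^2 + 135*n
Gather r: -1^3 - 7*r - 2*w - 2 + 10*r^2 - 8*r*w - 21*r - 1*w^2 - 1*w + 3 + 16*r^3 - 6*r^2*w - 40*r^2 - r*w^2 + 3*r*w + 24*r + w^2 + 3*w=16*r^3 + r^2*(-6*w - 30) + r*(-w^2 - 5*w - 4)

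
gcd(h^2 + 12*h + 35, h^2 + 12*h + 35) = h^2 + 12*h + 35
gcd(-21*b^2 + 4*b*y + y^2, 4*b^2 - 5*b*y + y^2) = 1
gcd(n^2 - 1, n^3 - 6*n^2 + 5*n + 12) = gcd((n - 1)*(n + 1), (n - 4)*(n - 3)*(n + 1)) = n + 1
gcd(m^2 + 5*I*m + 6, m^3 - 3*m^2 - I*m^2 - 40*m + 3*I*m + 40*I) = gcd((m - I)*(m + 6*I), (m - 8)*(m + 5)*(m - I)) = m - I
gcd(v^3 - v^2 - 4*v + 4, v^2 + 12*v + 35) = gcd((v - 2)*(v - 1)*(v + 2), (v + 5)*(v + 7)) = 1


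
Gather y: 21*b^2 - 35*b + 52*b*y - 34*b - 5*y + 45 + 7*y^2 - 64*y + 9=21*b^2 - 69*b + 7*y^2 + y*(52*b - 69) + 54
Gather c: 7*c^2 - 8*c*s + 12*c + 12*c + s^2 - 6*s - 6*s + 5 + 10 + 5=7*c^2 + c*(24 - 8*s) + s^2 - 12*s + 20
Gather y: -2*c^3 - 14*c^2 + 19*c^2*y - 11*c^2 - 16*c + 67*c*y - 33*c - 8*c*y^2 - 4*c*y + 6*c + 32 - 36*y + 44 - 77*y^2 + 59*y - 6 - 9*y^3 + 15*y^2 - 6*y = -2*c^3 - 25*c^2 - 43*c - 9*y^3 + y^2*(-8*c - 62) + y*(19*c^2 + 63*c + 17) + 70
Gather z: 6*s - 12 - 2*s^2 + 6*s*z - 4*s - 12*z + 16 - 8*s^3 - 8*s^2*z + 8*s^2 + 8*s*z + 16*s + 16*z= -8*s^3 + 6*s^2 + 18*s + z*(-8*s^2 + 14*s + 4) + 4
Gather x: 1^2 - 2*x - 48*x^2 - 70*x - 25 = -48*x^2 - 72*x - 24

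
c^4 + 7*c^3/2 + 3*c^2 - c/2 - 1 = (c - 1/2)*(c + 1)^2*(c + 2)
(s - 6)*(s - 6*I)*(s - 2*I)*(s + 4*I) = s^4 - 6*s^3 - 4*I*s^3 + 20*s^2 + 24*I*s^2 - 120*s - 48*I*s + 288*I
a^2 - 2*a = a*(a - 2)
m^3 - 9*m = m*(m - 3)*(m + 3)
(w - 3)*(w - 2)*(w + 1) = w^3 - 4*w^2 + w + 6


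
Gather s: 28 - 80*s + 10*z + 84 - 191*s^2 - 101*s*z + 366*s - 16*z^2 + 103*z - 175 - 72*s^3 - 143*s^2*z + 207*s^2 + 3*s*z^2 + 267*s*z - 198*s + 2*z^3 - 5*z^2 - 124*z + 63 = -72*s^3 + s^2*(16 - 143*z) + s*(3*z^2 + 166*z + 88) + 2*z^3 - 21*z^2 - 11*z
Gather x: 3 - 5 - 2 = -4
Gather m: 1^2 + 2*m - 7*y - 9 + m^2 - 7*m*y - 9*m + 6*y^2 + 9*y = m^2 + m*(-7*y - 7) + 6*y^2 + 2*y - 8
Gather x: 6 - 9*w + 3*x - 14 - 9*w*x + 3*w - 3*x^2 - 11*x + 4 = -6*w - 3*x^2 + x*(-9*w - 8) - 4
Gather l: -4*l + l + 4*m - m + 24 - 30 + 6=-3*l + 3*m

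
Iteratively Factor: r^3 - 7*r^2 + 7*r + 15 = (r - 3)*(r^2 - 4*r - 5) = (r - 5)*(r - 3)*(r + 1)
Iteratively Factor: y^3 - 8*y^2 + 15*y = (y - 3)*(y^2 - 5*y) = (y - 5)*(y - 3)*(y)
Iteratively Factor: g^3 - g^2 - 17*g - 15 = (g + 3)*(g^2 - 4*g - 5) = (g - 5)*(g + 3)*(g + 1)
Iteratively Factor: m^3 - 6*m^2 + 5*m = (m - 1)*(m^2 - 5*m) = m*(m - 1)*(m - 5)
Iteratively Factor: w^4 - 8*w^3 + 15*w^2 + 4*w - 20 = (w + 1)*(w^3 - 9*w^2 + 24*w - 20) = (w - 2)*(w + 1)*(w^2 - 7*w + 10) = (w - 5)*(w - 2)*(w + 1)*(w - 2)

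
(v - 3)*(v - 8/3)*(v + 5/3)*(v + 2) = v^4 - 2*v^3 - 85*v^2/9 + 94*v/9 + 80/3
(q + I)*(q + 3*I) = q^2 + 4*I*q - 3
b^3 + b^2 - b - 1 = (b - 1)*(b + 1)^2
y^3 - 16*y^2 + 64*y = y*(y - 8)^2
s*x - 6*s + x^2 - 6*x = (s + x)*(x - 6)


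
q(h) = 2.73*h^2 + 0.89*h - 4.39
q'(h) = 5.46*h + 0.89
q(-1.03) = -2.41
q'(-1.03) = -4.73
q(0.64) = -2.70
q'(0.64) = 4.38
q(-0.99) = -2.60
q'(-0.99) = -4.52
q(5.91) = 96.22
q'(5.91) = 33.16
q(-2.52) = 10.70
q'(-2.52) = -12.87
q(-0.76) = -3.49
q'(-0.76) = -3.26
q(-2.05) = 5.26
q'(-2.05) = -10.30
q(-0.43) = -4.27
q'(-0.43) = -1.46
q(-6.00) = 88.55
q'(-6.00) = -31.87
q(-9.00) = 208.73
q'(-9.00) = -48.25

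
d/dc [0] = 0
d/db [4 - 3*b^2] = -6*b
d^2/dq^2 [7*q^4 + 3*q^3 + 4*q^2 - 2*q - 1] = 84*q^2 + 18*q + 8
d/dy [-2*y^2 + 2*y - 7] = 2 - 4*y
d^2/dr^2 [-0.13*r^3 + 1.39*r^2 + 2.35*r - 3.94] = 2.78 - 0.78*r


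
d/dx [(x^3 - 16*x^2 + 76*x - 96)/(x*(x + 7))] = (x^4 + 14*x^3 - 188*x^2 + 192*x + 672)/(x^2*(x^2 + 14*x + 49))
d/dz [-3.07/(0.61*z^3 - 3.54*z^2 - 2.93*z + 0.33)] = (5.6181*z^2 - 21.7356*z - 8.9951)/(0.61*z^3 - 3.54*z^2 - 2.93*z + 0.33)^2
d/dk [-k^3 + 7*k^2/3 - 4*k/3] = -3*k^2 + 14*k/3 - 4/3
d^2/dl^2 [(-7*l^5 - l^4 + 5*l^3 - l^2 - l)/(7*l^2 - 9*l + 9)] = 2*(-1029*l^7 + 3479*l^6 - 7182*l^5 + 8073*l^4 - 5044*l^3 - 1512*l^2 + 1404*l - 162)/(343*l^6 - 1323*l^5 + 3024*l^4 - 4131*l^3 + 3888*l^2 - 2187*l + 729)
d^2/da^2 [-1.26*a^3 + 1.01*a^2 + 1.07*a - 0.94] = 2.02 - 7.56*a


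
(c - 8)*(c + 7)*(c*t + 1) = c^3*t - c^2*t + c^2 - 56*c*t - c - 56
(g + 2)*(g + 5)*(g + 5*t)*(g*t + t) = g^4*t + 5*g^3*t^2 + 8*g^3*t + 40*g^2*t^2 + 17*g^2*t + 85*g*t^2 + 10*g*t + 50*t^2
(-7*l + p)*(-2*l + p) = 14*l^2 - 9*l*p + p^2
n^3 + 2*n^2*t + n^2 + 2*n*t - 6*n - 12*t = (n - 2)*(n + 3)*(n + 2*t)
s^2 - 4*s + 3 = (s - 3)*(s - 1)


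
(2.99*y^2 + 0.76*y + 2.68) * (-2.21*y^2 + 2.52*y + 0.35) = -6.6079*y^4 + 5.8552*y^3 - 2.9611*y^2 + 7.0196*y + 0.938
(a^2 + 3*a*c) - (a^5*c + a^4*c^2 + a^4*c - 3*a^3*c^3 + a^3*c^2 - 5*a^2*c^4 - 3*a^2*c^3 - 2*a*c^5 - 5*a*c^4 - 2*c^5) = -a^5*c - a^4*c^2 - a^4*c + 3*a^3*c^3 - a^3*c^2 + 5*a^2*c^4 + 3*a^2*c^3 + a^2 + 2*a*c^5 + 5*a*c^4 + 3*a*c + 2*c^5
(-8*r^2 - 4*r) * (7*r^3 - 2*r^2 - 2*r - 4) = -56*r^5 - 12*r^4 + 24*r^3 + 40*r^2 + 16*r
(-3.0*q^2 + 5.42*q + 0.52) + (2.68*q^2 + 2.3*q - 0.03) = -0.32*q^2 + 7.72*q + 0.49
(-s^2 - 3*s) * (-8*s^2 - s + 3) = 8*s^4 + 25*s^3 - 9*s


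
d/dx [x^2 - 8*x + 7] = 2*x - 8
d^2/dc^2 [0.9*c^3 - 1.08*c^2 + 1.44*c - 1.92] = 5.4*c - 2.16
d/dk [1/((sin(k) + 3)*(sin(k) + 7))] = -2*(sin(k) + 5)*cos(k)/((sin(k) + 3)^2*(sin(k) + 7)^2)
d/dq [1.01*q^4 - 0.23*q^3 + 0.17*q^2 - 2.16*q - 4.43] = 4.04*q^3 - 0.69*q^2 + 0.34*q - 2.16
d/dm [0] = 0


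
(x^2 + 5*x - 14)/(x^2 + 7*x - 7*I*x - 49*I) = (x - 2)/(x - 7*I)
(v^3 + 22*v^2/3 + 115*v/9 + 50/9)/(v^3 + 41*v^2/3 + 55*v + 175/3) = (v + 2/3)/(v + 7)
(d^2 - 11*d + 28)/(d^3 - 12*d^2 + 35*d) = (d - 4)/(d*(d - 5))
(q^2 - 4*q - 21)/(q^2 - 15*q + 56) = (q + 3)/(q - 8)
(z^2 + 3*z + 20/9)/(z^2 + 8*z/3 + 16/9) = (3*z + 5)/(3*z + 4)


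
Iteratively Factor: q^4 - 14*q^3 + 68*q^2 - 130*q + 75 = (q - 1)*(q^3 - 13*q^2 + 55*q - 75) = (q - 3)*(q - 1)*(q^2 - 10*q + 25) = (q - 5)*(q - 3)*(q - 1)*(q - 5)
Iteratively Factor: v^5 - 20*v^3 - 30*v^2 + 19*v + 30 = (v + 2)*(v^4 - 2*v^3 - 16*v^2 + 2*v + 15) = (v - 1)*(v + 2)*(v^3 - v^2 - 17*v - 15) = (v - 5)*(v - 1)*(v + 2)*(v^2 + 4*v + 3) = (v - 5)*(v - 1)*(v + 2)*(v + 3)*(v + 1)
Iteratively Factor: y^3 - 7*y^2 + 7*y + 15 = (y - 5)*(y^2 - 2*y - 3) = (y - 5)*(y + 1)*(y - 3)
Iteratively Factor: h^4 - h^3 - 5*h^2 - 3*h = (h + 1)*(h^3 - 2*h^2 - 3*h) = h*(h + 1)*(h^2 - 2*h - 3) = h*(h + 1)^2*(h - 3)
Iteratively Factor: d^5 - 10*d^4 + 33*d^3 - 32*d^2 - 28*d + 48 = (d - 2)*(d^4 - 8*d^3 + 17*d^2 + 2*d - 24) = (d - 4)*(d - 2)*(d^3 - 4*d^2 + d + 6) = (d - 4)*(d - 3)*(d - 2)*(d^2 - d - 2) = (d - 4)*(d - 3)*(d - 2)*(d + 1)*(d - 2)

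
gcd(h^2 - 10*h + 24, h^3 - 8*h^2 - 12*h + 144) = h - 6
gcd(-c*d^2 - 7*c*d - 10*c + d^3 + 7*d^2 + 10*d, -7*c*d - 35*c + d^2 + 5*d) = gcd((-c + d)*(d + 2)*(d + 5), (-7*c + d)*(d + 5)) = d + 5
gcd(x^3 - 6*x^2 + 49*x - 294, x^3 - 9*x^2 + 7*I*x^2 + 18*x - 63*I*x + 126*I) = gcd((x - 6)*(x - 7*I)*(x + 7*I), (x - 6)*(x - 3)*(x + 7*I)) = x^2 + x*(-6 + 7*I) - 42*I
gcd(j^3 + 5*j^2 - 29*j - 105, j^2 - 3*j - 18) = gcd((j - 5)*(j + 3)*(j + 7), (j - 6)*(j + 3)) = j + 3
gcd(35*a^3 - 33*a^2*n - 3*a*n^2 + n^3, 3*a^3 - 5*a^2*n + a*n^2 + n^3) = a - n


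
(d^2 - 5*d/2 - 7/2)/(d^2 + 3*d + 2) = (d - 7/2)/(d + 2)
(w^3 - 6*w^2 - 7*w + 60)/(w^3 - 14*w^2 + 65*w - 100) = (w + 3)/(w - 5)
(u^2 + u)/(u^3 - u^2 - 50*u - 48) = u/(u^2 - 2*u - 48)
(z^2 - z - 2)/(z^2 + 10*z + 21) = (z^2 - z - 2)/(z^2 + 10*z + 21)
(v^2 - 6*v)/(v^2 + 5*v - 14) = v*(v - 6)/(v^2 + 5*v - 14)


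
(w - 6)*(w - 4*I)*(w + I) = w^3 - 6*w^2 - 3*I*w^2 + 4*w + 18*I*w - 24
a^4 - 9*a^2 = a^2*(a - 3)*(a + 3)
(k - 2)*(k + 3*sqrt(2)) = k^2 - 2*k + 3*sqrt(2)*k - 6*sqrt(2)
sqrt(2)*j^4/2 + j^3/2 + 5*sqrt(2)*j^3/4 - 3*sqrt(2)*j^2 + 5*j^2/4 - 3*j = j*(j - 3/2)*(j + 4)*(sqrt(2)*j/2 + 1/2)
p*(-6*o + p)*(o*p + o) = -6*o^2*p^2 - 6*o^2*p + o*p^3 + o*p^2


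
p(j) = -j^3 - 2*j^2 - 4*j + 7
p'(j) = -3*j^2 - 4*j - 4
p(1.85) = -13.58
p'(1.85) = -21.67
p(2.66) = -36.61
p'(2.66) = -35.87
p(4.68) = -158.03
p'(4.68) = -88.43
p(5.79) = -277.31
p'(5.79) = -127.73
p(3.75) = -88.86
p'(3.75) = -61.19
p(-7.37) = 328.16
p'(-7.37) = -137.47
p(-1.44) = 11.60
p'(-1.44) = -4.46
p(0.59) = 3.74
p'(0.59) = -7.40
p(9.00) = -920.00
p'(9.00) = -283.00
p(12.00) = -2057.00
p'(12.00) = -484.00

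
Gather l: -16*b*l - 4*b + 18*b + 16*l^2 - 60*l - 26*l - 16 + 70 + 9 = 14*b + 16*l^2 + l*(-16*b - 86) + 63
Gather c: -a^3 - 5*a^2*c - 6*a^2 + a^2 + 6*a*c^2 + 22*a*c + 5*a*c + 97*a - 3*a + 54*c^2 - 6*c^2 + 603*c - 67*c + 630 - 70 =-a^3 - 5*a^2 + 94*a + c^2*(6*a + 48) + c*(-5*a^2 + 27*a + 536) + 560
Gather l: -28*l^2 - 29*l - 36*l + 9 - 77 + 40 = -28*l^2 - 65*l - 28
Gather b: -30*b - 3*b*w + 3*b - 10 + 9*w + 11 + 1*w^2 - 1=b*(-3*w - 27) + w^2 + 9*w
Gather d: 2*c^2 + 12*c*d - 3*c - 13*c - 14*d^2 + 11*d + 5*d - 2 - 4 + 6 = 2*c^2 - 16*c - 14*d^2 + d*(12*c + 16)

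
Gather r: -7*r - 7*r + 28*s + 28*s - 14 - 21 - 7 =-14*r + 56*s - 42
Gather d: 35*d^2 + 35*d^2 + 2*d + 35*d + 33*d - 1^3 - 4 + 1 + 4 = 70*d^2 + 70*d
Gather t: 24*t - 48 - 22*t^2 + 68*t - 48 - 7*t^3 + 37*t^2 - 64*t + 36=-7*t^3 + 15*t^2 + 28*t - 60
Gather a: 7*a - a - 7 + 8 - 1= 6*a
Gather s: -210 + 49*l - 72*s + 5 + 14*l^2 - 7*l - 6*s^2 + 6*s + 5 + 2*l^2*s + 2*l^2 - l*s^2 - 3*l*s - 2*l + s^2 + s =16*l^2 + 40*l + s^2*(-l - 5) + s*(2*l^2 - 3*l - 65) - 200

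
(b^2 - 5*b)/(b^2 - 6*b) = (b - 5)/(b - 6)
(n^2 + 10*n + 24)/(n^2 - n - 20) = (n + 6)/(n - 5)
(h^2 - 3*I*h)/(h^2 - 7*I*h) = (h - 3*I)/(h - 7*I)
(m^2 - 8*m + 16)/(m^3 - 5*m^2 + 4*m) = (m - 4)/(m*(m - 1))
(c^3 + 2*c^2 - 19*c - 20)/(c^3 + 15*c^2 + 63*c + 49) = (c^2 + c - 20)/(c^2 + 14*c + 49)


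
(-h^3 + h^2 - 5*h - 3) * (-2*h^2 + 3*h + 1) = 2*h^5 - 5*h^4 + 12*h^3 - 8*h^2 - 14*h - 3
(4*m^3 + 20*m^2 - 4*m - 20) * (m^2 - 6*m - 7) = 4*m^5 - 4*m^4 - 152*m^3 - 136*m^2 + 148*m + 140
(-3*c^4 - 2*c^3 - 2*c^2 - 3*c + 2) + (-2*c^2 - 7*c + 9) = -3*c^4 - 2*c^3 - 4*c^2 - 10*c + 11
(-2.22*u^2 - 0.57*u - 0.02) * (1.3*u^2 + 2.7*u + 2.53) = -2.886*u^4 - 6.735*u^3 - 7.1816*u^2 - 1.4961*u - 0.0506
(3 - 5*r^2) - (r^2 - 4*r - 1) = -6*r^2 + 4*r + 4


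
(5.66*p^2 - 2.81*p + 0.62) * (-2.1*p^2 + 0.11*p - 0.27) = -11.886*p^4 + 6.5236*p^3 - 3.1393*p^2 + 0.8269*p - 0.1674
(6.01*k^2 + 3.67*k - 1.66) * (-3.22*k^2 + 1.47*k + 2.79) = -19.3522*k^4 - 2.9827*k^3 + 27.508*k^2 + 7.7991*k - 4.6314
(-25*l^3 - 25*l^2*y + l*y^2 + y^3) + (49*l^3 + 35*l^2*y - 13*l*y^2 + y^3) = 24*l^3 + 10*l^2*y - 12*l*y^2 + 2*y^3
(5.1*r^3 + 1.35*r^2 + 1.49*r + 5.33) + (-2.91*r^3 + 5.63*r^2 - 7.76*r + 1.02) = 2.19*r^3 + 6.98*r^2 - 6.27*r + 6.35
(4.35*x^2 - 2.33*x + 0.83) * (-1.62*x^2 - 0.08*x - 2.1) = -7.047*x^4 + 3.4266*x^3 - 10.2932*x^2 + 4.8266*x - 1.743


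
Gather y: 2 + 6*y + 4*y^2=4*y^2 + 6*y + 2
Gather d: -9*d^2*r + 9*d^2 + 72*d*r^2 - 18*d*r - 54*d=d^2*(9 - 9*r) + d*(72*r^2 - 18*r - 54)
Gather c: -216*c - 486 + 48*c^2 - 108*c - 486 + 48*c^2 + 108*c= 96*c^2 - 216*c - 972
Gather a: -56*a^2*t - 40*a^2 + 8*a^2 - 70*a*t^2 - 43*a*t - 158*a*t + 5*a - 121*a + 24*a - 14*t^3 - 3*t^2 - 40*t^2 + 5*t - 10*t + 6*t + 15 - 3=a^2*(-56*t - 32) + a*(-70*t^2 - 201*t - 92) - 14*t^3 - 43*t^2 + t + 12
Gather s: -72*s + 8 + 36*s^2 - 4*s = 36*s^2 - 76*s + 8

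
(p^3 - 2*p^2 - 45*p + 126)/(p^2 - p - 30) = (p^2 + 4*p - 21)/(p + 5)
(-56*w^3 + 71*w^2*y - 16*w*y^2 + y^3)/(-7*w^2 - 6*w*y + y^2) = (8*w^2 - 9*w*y + y^2)/(w + y)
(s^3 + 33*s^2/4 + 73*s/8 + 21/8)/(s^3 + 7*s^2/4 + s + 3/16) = 2*(s + 7)/(2*s + 1)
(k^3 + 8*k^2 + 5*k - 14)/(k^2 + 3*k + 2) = (k^2 + 6*k - 7)/(k + 1)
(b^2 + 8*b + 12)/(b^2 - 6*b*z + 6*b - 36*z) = (-b - 2)/(-b + 6*z)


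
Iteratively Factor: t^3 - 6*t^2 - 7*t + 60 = (t - 4)*(t^2 - 2*t - 15) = (t - 5)*(t - 4)*(t + 3)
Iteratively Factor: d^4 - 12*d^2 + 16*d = (d)*(d^3 - 12*d + 16) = d*(d - 2)*(d^2 + 2*d - 8) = d*(d - 2)*(d + 4)*(d - 2)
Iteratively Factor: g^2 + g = (g)*(g + 1)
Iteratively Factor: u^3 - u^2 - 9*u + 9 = (u + 3)*(u^2 - 4*u + 3) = (u - 1)*(u + 3)*(u - 3)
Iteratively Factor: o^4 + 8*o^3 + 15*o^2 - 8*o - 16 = (o + 4)*(o^3 + 4*o^2 - o - 4) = (o + 1)*(o + 4)*(o^2 + 3*o - 4) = (o + 1)*(o + 4)^2*(o - 1)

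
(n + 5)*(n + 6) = n^2 + 11*n + 30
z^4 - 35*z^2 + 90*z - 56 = (z - 4)*(z - 2)*(z - 1)*(z + 7)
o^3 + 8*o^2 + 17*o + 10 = (o + 1)*(o + 2)*(o + 5)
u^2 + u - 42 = (u - 6)*(u + 7)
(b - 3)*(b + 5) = b^2 + 2*b - 15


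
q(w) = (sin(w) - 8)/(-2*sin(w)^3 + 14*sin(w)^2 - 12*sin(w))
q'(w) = (sin(w) - 8)*(6*sin(w)^2*cos(w) - 28*sin(w)*cos(w) + 12*cos(w))/(-2*sin(w)^3 + 14*sin(w)^2 - 12*sin(w))^2 + cos(w)/(-2*sin(w)^3 + 14*sin(w)^2 - 12*sin(w))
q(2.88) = 3.52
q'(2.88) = 8.40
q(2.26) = 3.92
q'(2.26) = -7.83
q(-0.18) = -3.14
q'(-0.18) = -19.97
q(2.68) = 2.75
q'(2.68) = 0.97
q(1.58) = 16528.22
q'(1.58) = -3591488.34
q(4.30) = -0.37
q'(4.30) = 0.24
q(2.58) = 2.74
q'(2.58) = -0.72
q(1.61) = 911.69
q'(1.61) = -46470.52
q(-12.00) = 2.75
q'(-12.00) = 0.80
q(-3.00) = -4.12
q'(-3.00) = 32.61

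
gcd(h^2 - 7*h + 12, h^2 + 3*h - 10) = 1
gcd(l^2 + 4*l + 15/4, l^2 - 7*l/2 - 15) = l + 5/2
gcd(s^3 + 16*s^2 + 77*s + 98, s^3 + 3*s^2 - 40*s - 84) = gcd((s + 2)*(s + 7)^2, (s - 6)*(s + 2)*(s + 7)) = s^2 + 9*s + 14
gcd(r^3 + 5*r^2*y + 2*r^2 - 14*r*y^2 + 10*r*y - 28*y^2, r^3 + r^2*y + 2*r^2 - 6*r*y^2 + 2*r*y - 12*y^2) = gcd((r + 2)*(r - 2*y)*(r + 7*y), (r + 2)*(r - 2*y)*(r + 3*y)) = -r^2 + 2*r*y - 2*r + 4*y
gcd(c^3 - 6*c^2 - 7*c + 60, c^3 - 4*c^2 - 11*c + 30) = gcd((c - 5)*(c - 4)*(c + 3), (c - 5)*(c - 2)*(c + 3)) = c^2 - 2*c - 15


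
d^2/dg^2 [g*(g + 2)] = 2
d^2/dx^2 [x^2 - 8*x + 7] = 2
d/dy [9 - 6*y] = -6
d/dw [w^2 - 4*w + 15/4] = 2*w - 4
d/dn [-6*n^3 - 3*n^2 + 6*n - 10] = -18*n^2 - 6*n + 6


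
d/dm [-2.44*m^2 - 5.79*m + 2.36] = -4.88*m - 5.79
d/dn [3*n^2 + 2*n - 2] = 6*n + 2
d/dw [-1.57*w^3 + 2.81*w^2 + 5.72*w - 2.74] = -4.71*w^2 + 5.62*w + 5.72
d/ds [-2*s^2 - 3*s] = -4*s - 3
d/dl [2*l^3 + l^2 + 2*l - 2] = 6*l^2 + 2*l + 2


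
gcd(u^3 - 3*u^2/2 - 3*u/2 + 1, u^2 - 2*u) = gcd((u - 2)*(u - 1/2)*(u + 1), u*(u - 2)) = u - 2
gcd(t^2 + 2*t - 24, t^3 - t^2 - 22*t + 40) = t - 4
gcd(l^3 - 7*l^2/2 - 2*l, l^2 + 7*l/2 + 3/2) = l + 1/2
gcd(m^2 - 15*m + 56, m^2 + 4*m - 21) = 1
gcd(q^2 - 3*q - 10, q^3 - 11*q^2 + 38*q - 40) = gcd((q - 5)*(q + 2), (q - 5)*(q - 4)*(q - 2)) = q - 5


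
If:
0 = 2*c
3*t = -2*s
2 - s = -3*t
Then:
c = 0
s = 2/3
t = -4/9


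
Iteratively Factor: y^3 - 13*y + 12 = (y + 4)*(y^2 - 4*y + 3) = (y - 1)*(y + 4)*(y - 3)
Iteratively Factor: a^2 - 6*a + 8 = (a - 2)*(a - 4)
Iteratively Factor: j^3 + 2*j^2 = (j + 2)*(j^2) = j*(j + 2)*(j)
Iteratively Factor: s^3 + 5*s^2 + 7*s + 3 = (s + 1)*(s^2 + 4*s + 3) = (s + 1)*(s + 3)*(s + 1)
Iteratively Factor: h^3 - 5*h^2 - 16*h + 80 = (h - 4)*(h^2 - h - 20) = (h - 5)*(h - 4)*(h + 4)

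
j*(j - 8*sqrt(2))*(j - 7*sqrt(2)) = j^3 - 15*sqrt(2)*j^2 + 112*j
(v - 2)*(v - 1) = v^2 - 3*v + 2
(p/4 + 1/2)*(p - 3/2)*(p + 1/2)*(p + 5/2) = p^4/4 + 7*p^3/8 - p^2/16 - 67*p/32 - 15/16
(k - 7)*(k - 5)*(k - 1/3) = k^3 - 37*k^2/3 + 39*k - 35/3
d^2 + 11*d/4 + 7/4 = (d + 1)*(d + 7/4)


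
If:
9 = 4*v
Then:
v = 9/4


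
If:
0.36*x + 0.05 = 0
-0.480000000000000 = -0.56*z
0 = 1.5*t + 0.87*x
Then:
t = 0.08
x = -0.14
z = 0.86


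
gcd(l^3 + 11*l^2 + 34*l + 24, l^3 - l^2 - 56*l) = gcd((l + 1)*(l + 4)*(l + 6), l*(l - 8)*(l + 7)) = 1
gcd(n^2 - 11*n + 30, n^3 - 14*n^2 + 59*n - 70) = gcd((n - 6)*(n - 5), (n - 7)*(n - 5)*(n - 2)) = n - 5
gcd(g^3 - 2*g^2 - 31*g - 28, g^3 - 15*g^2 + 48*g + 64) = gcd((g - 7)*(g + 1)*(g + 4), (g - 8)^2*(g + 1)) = g + 1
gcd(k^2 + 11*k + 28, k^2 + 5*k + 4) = k + 4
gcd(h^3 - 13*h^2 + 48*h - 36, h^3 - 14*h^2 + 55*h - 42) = h^2 - 7*h + 6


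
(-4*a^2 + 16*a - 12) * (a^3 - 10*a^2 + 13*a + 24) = -4*a^5 + 56*a^4 - 224*a^3 + 232*a^2 + 228*a - 288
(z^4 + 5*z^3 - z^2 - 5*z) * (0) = 0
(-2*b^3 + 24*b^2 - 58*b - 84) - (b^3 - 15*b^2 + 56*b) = -3*b^3 + 39*b^2 - 114*b - 84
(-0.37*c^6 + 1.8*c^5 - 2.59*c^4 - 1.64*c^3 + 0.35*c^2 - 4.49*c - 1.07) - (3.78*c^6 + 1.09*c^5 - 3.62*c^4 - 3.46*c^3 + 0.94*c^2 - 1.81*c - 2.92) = -4.15*c^6 + 0.71*c^5 + 1.03*c^4 + 1.82*c^3 - 0.59*c^2 - 2.68*c + 1.85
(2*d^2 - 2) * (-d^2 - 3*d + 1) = -2*d^4 - 6*d^3 + 4*d^2 + 6*d - 2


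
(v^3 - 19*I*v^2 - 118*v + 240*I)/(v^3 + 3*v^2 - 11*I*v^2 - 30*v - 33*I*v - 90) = (v - 8*I)/(v + 3)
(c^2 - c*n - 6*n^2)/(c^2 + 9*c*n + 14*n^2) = (c - 3*n)/(c + 7*n)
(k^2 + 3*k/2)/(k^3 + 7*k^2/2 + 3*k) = 1/(k + 2)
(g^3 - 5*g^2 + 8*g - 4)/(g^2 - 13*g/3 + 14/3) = 3*(g^2 - 3*g + 2)/(3*g - 7)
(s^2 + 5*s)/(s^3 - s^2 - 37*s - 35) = s/(s^2 - 6*s - 7)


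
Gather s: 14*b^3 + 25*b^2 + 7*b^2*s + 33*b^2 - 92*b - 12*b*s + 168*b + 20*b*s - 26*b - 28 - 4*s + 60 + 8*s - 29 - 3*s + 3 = 14*b^3 + 58*b^2 + 50*b + s*(7*b^2 + 8*b + 1) + 6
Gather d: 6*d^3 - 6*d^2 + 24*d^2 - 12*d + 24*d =6*d^3 + 18*d^2 + 12*d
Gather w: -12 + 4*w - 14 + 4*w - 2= 8*w - 28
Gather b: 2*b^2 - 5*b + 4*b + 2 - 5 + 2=2*b^2 - b - 1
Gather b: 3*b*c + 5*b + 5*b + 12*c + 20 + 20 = b*(3*c + 10) + 12*c + 40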